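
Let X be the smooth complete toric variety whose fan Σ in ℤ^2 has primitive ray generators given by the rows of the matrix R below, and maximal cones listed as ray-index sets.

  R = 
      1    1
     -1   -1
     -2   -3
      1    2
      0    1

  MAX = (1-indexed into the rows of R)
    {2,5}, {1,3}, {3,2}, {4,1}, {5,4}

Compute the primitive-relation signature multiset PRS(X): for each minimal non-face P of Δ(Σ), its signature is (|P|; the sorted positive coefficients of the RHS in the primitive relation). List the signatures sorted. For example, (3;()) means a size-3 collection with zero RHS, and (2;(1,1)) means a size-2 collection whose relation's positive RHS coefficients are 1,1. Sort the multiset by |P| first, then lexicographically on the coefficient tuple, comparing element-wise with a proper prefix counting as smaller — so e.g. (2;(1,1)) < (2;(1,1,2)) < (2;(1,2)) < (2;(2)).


5 minimal non-faces of Δ(Σ) (on 5 rays):

  • {1,2}:  v_{1} + v_{2} = 0 — sig = (2;())
  • {1,5}:  v_{1} + v_{5} = v_{4} — sig = (2;(1))
  • {2,4}:  v_{2} + v_{4} = v_{5} — sig = (2;(1))
  • {3,4}:  v_{3} + v_{4} = v_{2} — sig = (2;(1))
  • {3,5}:  v_{3} + v_{5} = 2·v_{2} — sig = (2;(2))

Sorted signature multiset PRS(X):
    |P|=2: 5 collections, coeffs (), (1), (1), (1), (2)


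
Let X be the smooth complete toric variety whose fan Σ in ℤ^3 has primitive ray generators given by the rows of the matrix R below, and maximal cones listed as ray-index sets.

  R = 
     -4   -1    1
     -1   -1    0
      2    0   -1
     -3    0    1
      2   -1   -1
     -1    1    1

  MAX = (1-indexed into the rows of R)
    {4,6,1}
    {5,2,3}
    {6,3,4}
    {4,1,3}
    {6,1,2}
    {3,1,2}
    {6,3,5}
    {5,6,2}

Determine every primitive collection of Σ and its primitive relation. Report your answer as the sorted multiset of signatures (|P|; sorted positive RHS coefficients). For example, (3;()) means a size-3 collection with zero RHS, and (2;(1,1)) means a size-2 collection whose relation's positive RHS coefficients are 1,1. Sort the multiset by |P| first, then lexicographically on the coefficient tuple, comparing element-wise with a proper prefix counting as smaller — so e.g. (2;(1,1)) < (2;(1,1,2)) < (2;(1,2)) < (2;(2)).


Primitive collections (5):

  P={2,4}:  v_{2} + v_{4} = v_{1} — sig = (2;(1))
  P={4,5}:  v_{4} + v_{5} = v_{2} — sig = (2;(1))
  P={1,5}:  v_{1} + v_{5} = 2·v_{2} — sig = (2;(2))
  P={2,3,6}:  v_{2} + v_{3} + v_{6} = 0 — sig = (3;())
  P={1,3,6}:  v_{1} + v_{3} + v_{6} = v_{4} — sig = (3;(1))

so the primitive-relation signature multiset is
[(2;(1)), (2;(1)), (2;(2)), (3;()), (3;(1))]


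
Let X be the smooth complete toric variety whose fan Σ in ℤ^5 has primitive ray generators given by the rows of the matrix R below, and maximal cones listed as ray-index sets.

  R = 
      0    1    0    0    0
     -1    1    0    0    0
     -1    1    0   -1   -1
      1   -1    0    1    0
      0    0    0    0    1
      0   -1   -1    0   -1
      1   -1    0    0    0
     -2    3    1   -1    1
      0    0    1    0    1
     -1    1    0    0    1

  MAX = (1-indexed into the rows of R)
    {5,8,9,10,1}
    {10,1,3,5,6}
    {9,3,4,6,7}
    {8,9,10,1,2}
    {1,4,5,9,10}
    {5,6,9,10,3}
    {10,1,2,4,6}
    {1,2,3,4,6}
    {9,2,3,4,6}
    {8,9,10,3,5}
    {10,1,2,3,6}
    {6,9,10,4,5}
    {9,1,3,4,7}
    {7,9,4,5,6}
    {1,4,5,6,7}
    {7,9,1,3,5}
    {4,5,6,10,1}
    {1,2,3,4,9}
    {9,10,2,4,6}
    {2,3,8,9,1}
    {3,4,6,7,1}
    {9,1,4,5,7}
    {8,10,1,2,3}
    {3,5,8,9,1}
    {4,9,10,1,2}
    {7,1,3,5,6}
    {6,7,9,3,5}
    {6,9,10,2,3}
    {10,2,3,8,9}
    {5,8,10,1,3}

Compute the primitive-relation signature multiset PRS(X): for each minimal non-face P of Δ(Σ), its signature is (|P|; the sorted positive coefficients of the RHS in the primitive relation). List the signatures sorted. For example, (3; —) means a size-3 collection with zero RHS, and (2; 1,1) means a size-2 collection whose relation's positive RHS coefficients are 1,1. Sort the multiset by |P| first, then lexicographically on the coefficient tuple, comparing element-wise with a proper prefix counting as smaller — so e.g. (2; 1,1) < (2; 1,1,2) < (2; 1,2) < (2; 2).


The 10 primitive collections of Σ (r=10, n=5):

  • {2,7}:  v_{2} + v_{7} = 0  ⟹  sig = (2; —)
  • {2,5}:  v_{2} + v_{5} = v_{10}  ⟹  sig = (2; 1)
  • {7,10}:  v_{7} + v_{10} = v_{5}  ⟹  sig = (2; 1)
  • {6,8}:  v_{6} + v_{8} = v_{3} + v_{10}  ⟹  sig = (2; 1,1)
  • {4,8}:  v_{4} + v_{8} = v_{1} + v_{2} + v_{9}  ⟹  sig = (2; 1,1,1)
  • {7,8}:  v_{7} + v_{8} = v_{1} + v_{3} + v_{5} + v_{9}  ⟹  sig = (2; 1,1,1,1)
  • {1,6,9}:  v_{1} + v_{6} + v_{9} = 0  ⟹  sig = (3; —)
  • {3,4,5}:  v_{3} + v_{4} + v_{5} = 0  ⟹  sig = (3; —)
  • {3,4,10}:  v_{3} + v_{4} + v_{10} = v_{2}  ⟹  sig = (3; 1)
  • {1,3,9,10}:  v_{1} + v_{3} + v_{9} + v_{10} = v_{8}  ⟹  sig = (4; 1)

Signatures (|P|; sorted positive RHS coefficients), sorted:
    |P|=2: 6 collections, coeffs (), (1), (1), (1,1), (1,1,1), (1,1,1,1)
    |P|=3: 3 collections, coeffs (), (), (1)
    |P|=4: 1 collection, coeffs (1)


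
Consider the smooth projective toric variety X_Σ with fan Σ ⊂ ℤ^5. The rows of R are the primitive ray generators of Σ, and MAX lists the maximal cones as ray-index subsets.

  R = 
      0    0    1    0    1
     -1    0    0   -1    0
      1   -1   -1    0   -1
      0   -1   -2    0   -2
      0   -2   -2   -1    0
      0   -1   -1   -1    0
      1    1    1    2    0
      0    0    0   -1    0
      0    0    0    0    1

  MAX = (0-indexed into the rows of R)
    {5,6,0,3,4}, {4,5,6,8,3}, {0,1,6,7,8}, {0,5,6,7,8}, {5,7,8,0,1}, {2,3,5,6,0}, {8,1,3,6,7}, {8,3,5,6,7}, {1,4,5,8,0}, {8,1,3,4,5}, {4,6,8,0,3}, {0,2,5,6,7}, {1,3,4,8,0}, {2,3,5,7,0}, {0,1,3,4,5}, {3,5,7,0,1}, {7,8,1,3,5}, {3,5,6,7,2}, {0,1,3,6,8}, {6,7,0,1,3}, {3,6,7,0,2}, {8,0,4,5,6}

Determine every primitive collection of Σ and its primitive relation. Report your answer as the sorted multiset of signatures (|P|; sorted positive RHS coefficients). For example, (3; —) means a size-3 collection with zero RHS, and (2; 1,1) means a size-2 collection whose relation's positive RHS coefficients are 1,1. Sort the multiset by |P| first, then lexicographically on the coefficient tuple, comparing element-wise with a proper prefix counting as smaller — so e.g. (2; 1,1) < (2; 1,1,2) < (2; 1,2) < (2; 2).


|primitive collections| = 9. Relations:

  P = {1,2}:  v_{1} + v_{2} = v_{0} + v_{3} + v_{7}  ⟹  sig = (2; 1,1,1)
  P = {2,4}:  v_{2} + v_{4} = v_{0} + v_{3} + 3·v_{5} + v_{6}  ⟹  sig = (2; 1,1,1,3)
  P = {2,8}:  v_{2} + v_{8} = 2·v_{5} + v_{6}  ⟹  sig = (2; 1,2)
  P = {4,7}:  v_{4} + v_{7} = 2·v_{5}  ⟹  sig = (2; 2)
  P = {1,5,6}:  v_{1} + v_{5} + v_{6} = 0  ⟹  sig = (3; —)
  P = {1,4,6}:  v_{1} + v_{4} + v_{6} = v_{0} + v_{3} + v_{8}  ⟹  sig = (3; 1,1,1)
  P = {0,3,5,8}:  v_{0} + v_{3} + v_{5} + v_{8} = v_{4}  ⟹  sig = (4; 1)
  P = {0,3,7,8}:  v_{0} + v_{3} + v_{7} + v_{8} = v_{5}  ⟹  sig = (4; 1)
  P = {0,3,5,6,7}:  v_{0} + v_{3} + v_{5} + v_{6} + v_{7} = v_{2}  ⟹  sig = (5; 1)

Signatures (|P|; sorted positive RHS coefficients), sorted:
    (2; 1,1,1)
    (2; 1,1,1,3)
    (2; 1,2)
    (2; 2)
    (3; —)
    (3; 1,1,1)
    (4; 1)
    (4; 1)
    (5; 1)


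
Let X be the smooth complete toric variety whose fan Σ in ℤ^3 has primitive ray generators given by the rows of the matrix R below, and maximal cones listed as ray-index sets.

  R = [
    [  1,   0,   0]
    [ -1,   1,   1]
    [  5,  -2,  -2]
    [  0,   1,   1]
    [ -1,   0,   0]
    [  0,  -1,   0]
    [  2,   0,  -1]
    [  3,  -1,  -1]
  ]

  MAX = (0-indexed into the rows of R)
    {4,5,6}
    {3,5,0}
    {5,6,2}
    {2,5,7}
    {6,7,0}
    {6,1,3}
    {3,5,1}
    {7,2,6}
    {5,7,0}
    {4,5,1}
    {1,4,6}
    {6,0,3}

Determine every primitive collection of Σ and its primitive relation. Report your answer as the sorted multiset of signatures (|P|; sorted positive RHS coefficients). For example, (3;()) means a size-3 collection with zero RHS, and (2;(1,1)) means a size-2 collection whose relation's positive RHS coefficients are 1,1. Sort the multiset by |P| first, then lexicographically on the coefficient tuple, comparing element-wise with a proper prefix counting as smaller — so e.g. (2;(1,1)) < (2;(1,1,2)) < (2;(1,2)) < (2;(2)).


Δ(Σ) — 8 vertices, 14 min non-faces:

  P = {0,4}:  v_{0} + v_{4} = 0 — sig = (2;())
  P = {0,1}:  v_{0} + v_{1} = v_{3} — sig = (2;(1))
  P = {3,4}:  v_{3} + v_{4} = v_{1} — sig = (2;(1))
  P = {1,2}:  v_{1} + v_{2} = v_{0} + v_{7} — sig = (2;(1,1))
  P = {4,7}:  v_{4} + v_{7} = v_{5} + v_{6} — sig = (2;(1,1))
  P = {2,3}:  v_{2} + v_{3} = 2·v_{0} + v_{7} — sig = (2;(1,2))
  P = {0,2}:  v_{0} + v_{2} = 2·v_{7} — sig = (2;(2))
  P = {1,7}:  v_{1} + v_{7} = 2·v_{0} — sig = (2;(2))
  P = {2,4}:  v_{2} + v_{4} = 2·v_{5} + 2·v_{6} — sig = (2;(2,2))
  P = {3,7}:  v_{3} + v_{7} = 3·v_{0} — sig = (2;(3))
  P = {0,5,6}:  v_{0} + v_{5} + v_{6} = v_{7} — sig = (3;(1))
  P = {1,5,6}:  v_{1} + v_{5} + v_{6} = v_{0} — sig = (3;(1))
  P = {5,6,7}:  v_{5} + v_{6} + v_{7} = v_{2} — sig = (3;(1))
  P = {3,5,6}:  v_{3} + v_{5} + v_{6} = 2·v_{0} — sig = (3;(2))

Sorted signature multiset PRS(X):
[(2;()), (2;(1)), (2;(1)), (2;(1,1)), (2;(1,1)), (2;(1,2)), (2;(2)), (2;(2)), (2;(2,2)), (2;(3)), (3;(1)), (3;(1)), (3;(1)), (3;(2))]


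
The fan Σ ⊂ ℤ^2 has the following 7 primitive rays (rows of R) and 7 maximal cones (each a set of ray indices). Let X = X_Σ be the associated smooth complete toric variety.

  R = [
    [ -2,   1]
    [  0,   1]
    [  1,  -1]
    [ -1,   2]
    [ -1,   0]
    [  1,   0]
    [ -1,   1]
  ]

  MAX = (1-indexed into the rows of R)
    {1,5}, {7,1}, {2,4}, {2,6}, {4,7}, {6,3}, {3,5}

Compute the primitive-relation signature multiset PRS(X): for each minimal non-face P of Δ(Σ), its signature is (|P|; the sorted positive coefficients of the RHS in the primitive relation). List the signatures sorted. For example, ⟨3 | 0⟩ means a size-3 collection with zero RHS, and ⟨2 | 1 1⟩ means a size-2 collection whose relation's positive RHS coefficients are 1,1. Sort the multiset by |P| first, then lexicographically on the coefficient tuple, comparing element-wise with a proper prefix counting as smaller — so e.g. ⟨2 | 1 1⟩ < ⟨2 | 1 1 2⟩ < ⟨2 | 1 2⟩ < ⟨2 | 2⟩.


Δ(Σ) — 7 vertices, 14 min non-faces:

  P={3,7}:  v_{3} + v_{7} = 0 — sig = ⟨2 | 0⟩
  P={5,6}:  v_{5} + v_{6} = 0 — sig = ⟨2 | 0⟩
  P={1,3}:  v_{1} + v_{3} = v_{5} — sig = ⟨2 | 1⟩
  P={1,6}:  v_{1} + v_{6} = v_{7} — sig = ⟨2 | 1⟩
  P={2,3}:  v_{2} + v_{3} = v_{6} — sig = ⟨2 | 1⟩
  P={2,5}:  v_{2} + v_{5} = v_{7} — sig = ⟨2 | 1⟩
  P={2,7}:  v_{2} + v_{7} = v_{4} — sig = ⟨2 | 1⟩
  P={3,4}:  v_{3} + v_{4} = v_{2} — sig = ⟨2 | 1⟩
  P={5,7}:  v_{5} + v_{7} = v_{1} — sig = ⟨2 | 1⟩
  P={6,7}:  v_{6} + v_{7} = v_{2} — sig = ⟨2 | 1⟩
  P={1,2}:  v_{1} + v_{2} = 2·v_{7} — sig = ⟨2 | 2⟩
  P={4,5}:  v_{4} + v_{5} = 2·v_{7} — sig = ⟨2 | 2⟩
  P={4,6}:  v_{4} + v_{6} = 2·v_{2} — sig = ⟨2 | 2⟩
  P={1,4}:  v_{1} + v_{4} = 3·v_{7} — sig = ⟨2 | 3⟩

so the primitive-relation signature multiset is
{ ⟨2 | 0⟩ ×2,  ⟨2 | 1⟩ ×8,  ⟨2 | 2⟩ ×3,  ⟨2 | 3⟩ }


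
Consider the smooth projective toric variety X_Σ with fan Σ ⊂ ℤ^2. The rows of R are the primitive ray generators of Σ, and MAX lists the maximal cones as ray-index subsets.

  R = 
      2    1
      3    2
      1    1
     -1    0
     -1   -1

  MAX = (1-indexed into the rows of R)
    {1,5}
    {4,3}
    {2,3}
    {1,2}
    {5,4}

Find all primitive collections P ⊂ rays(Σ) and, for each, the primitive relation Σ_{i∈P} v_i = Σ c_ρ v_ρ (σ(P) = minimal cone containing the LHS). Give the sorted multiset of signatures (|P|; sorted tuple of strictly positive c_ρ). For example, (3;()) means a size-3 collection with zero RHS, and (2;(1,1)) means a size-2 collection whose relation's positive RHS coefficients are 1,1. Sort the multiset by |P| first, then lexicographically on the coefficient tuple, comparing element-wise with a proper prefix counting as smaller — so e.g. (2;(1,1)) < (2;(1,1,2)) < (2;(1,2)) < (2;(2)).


|primitive collections| = 5. Relations:

  P = {3,5}:  v_{3} + v_{5} = 0 ; sig = (2;())
  P = {1,3}:  v_{1} + v_{3} = v_{2} ; sig = (2;(1))
  P = {1,4}:  v_{1} + v_{4} = v_{3} ; sig = (2;(1))
  P = {2,5}:  v_{2} + v_{5} = v_{1} ; sig = (2;(1))
  P = {2,4}:  v_{2} + v_{4} = 2·v_{3} ; sig = (2;(2))

Signatures (|P|; sorted positive RHS coefficients), sorted:
    (2;())
    (2;(1))
    (2;(1))
    (2;(1))
    (2;(2))


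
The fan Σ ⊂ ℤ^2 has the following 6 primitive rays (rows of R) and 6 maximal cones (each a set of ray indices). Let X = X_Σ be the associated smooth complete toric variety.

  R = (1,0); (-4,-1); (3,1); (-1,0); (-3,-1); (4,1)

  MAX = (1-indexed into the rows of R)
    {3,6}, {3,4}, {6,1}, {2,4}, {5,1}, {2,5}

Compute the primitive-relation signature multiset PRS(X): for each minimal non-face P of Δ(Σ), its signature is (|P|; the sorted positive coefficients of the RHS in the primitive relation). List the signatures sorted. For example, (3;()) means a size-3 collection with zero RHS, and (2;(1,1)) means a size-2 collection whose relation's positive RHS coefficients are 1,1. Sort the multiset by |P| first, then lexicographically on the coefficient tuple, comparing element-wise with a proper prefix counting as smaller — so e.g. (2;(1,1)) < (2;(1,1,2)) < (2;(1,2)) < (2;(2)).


Σ has 9 primitive collections:

  • {1,4}:  v_{1} + v_{4} = 0  ⇒ sig = (2;())
  • {2,6}:  v_{2} + v_{6} = 0  ⇒ sig = (2;())
  • {3,5}:  v_{3} + v_{5} = 0  ⇒ sig = (2;())
  • {1,2}:  v_{1} + v_{2} = v_{5}  ⇒ sig = (2;(1))
  • {1,3}:  v_{1} + v_{3} = v_{6}  ⇒ sig = (2;(1))
  • {2,3}:  v_{2} + v_{3} = v_{4}  ⇒ sig = (2;(1))
  • {4,5}:  v_{4} + v_{5} = v_{2}  ⇒ sig = (2;(1))
  • {4,6}:  v_{4} + v_{6} = v_{3}  ⇒ sig = (2;(1))
  • {5,6}:  v_{5} + v_{6} = v_{1}  ⇒ sig = (2;(1))

so the primitive-relation signature multiset is
{ (2;()) ×3,  (2;(1)) ×6 }


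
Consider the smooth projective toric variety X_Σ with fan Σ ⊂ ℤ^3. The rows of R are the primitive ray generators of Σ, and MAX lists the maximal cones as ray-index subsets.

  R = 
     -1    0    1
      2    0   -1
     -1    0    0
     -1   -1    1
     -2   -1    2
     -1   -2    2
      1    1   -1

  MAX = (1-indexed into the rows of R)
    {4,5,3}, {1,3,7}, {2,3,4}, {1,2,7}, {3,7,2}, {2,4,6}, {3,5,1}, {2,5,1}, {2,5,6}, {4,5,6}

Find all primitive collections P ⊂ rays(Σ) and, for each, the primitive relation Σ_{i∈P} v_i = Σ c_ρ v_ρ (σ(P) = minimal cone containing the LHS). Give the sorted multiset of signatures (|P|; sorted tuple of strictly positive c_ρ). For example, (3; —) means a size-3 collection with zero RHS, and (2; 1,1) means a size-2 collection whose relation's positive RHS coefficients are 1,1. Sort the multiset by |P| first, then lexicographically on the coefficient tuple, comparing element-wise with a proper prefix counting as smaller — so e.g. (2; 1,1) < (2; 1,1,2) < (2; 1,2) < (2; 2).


Σ has 9 primitive collections:

  P = {4,7}:  v_{4} + v_{7} = 0 — sig = (2; —)
  P = {1,4}:  v_{1} + v_{4} = v_{5} — sig = (2; 1)
  P = {5,7}:  v_{5} + v_{7} = v_{1} — sig = (2; 1)
  P = {6,7}:  v_{6} + v_{7} = v_{2} + v_{5} — sig = (2; 1,1)
  P = {1,6}:  v_{1} + v_{6} = v_{2} + 2·v_{5} — sig = (2; 1,2)
  P = {3,6}:  v_{3} + v_{6} = 2·v_{4} — sig = (2; 2)
  P = {1,2,3}:  v_{1} + v_{2} + v_{3} = 0 — sig = (3; —)
  P = {2,3,5}:  v_{2} + v_{3} + v_{5} = v_{4} — sig = (3; 1)
  P = {2,4,5}:  v_{2} + v_{4} + v_{5} = v_{6} — sig = (3; 1)

Signatures (|P|; sorted positive RHS coefficients), sorted:
[(2; —), (2; 1), (2; 1), (2; 1,1), (2; 1,2), (2; 2), (3; —), (3; 1), (3; 1)]


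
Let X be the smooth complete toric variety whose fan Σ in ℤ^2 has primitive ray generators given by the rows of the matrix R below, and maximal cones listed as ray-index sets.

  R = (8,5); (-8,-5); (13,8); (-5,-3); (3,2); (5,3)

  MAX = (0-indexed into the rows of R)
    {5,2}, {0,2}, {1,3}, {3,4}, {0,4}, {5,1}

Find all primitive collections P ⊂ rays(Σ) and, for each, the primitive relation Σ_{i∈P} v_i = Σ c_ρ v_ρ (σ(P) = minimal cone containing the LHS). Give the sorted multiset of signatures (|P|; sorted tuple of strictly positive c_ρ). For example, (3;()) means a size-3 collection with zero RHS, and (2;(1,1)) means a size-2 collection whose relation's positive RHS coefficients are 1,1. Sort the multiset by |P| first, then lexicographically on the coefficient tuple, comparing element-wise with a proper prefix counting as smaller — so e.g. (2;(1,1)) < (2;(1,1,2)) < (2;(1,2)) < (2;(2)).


The 9 primitive collections of Σ (r=6, n=2):

  P={0,1}:  v_{0} + v_{1} = 0  ⇒ sig = (2;())
  P={3,5}:  v_{3} + v_{5} = 0  ⇒ sig = (2;())
  P={0,3}:  v_{0} + v_{3} = v_{4}  ⇒ sig = (2;(1))
  P={0,5}:  v_{0} + v_{5} = v_{2}  ⇒ sig = (2;(1))
  P={1,2}:  v_{1} + v_{2} = v_{5}  ⇒ sig = (2;(1))
  P={1,4}:  v_{1} + v_{4} = v_{3}  ⇒ sig = (2;(1))
  P={2,3}:  v_{2} + v_{3} = v_{0}  ⇒ sig = (2;(1))
  P={4,5}:  v_{4} + v_{5} = v_{0}  ⇒ sig = (2;(1))
  P={2,4}:  v_{2} + v_{4} = 2·v_{0}  ⇒ sig = (2;(2))

Sorted signature multiset PRS(X):
[(2;()), (2;()), (2;(1)), (2;(1)), (2;(1)), (2;(1)), (2;(1)), (2;(1)), (2;(2))]


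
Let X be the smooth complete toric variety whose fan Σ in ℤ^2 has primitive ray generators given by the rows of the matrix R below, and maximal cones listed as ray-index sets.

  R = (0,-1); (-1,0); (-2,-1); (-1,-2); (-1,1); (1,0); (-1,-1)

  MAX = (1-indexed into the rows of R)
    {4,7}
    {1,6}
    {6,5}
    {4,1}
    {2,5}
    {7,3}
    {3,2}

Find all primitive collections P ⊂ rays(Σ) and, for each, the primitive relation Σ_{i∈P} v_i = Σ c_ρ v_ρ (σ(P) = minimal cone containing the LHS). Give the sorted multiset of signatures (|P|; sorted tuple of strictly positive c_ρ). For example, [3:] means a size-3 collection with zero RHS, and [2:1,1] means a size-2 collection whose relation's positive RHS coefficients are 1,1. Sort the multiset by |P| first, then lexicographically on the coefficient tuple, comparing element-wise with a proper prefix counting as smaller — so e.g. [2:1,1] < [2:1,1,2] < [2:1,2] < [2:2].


Primitive collections (14):

  • {2,6}:  v_{2} + v_{6} = 0  ⟹  sig = [2:]
  • {1,2}:  v_{1} + v_{2} = v_{7}  ⟹  sig = [2:1]
  • {1,5}:  v_{1} + v_{5} = v_{2}  ⟹  sig = [2:1]
  • {1,7}:  v_{1} + v_{7} = v_{4}  ⟹  sig = [2:1]
  • {2,7}:  v_{2} + v_{7} = v_{3}  ⟹  sig = [2:1]
  • {3,6}:  v_{3} + v_{6} = v_{7}  ⟹  sig = [2:1]
  • {4,5}:  v_{4} + v_{5} = v_{3}  ⟹  sig = [2:1]
  • {6,7}:  v_{6} + v_{7} = v_{1}  ⟹  sig = [2:1]
  • {1,3}:  v_{1} + v_{3} = 2·v_{7}  ⟹  sig = [2:2]
  • {2,4}:  v_{2} + v_{4} = 2·v_{7}  ⟹  sig = [2:2]
  • {4,6}:  v_{4} + v_{6} = 2·v_{1}  ⟹  sig = [2:2]
  • {5,7}:  v_{5} + v_{7} = 2·v_{2}  ⟹  sig = [2:2]
  • {3,4}:  v_{3} + v_{4} = 3·v_{7}  ⟹  sig = [2:3]
  • {3,5}:  v_{3} + v_{5} = 3·v_{2}  ⟹  sig = [2:3]

Hence PRS(X_Σ) =
    |P|=2: 14 collections, coeffs (), (1), (1), (1), (1), (1), (1), (1), (2), (2), (2), (2), (3), (3)


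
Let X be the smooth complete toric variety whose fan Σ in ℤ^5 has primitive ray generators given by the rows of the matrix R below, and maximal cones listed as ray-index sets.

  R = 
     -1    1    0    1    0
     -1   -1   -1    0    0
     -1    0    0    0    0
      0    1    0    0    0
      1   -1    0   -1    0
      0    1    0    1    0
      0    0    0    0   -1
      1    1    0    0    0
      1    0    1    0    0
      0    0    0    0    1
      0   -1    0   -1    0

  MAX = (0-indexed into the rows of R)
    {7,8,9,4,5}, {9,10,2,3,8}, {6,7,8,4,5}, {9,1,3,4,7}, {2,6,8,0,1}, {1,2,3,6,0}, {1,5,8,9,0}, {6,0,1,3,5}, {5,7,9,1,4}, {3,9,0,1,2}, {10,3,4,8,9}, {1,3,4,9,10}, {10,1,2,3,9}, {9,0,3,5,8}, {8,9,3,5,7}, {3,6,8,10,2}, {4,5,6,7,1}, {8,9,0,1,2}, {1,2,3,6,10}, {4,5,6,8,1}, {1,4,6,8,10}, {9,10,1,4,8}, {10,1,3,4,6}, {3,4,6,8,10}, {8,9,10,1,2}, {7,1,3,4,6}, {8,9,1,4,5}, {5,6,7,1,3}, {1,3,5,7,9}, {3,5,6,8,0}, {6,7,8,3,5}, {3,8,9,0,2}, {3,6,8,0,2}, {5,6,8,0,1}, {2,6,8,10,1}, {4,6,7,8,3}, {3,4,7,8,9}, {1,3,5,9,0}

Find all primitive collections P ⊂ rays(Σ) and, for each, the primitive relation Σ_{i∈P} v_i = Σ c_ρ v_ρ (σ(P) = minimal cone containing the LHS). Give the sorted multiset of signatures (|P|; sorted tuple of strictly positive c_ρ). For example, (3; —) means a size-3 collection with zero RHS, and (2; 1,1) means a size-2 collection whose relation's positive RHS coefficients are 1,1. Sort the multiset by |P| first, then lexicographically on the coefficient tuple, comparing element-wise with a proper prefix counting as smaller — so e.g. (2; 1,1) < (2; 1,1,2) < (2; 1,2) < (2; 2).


|primitive collections| = 12. Relations:

  P = {0,4}:  v_{0} + v_{4} = 0  →  sig = (2; —)
  P = {5,10}:  v_{5} + v_{10} = 0  →  sig = (2; —)
  P = {6,9}:  v_{6} + v_{9} = 0  →  sig = (2; —)
  P = {0,10}:  v_{0} + v_{10} = v_{2}  →  sig = (2; 1)
  P = {2,4}:  v_{2} + v_{4} = v_{10}  →  sig = (2; 1)
  P = {2,5}:  v_{2} + v_{5} = v_{0}  →  sig = (2; 1)
  P = {2,7}:  v_{2} + v_{7} = v_{3}  →  sig = (2; 1)
  P = {0,7}:  v_{0} + v_{7} = v_{3} + v_{5}  →  sig = (2; 1,1)
  P = {7,10}:  v_{7} + v_{10} = v_{3} + v_{4}  →  sig = (2; 1,1)
  P = {1,3,8}:  v_{1} + v_{3} + v_{8} = 0  →  sig = (3; —)
  P = {3,4,5}:  v_{3} + v_{4} + v_{5} = v_{7}  →  sig = (3; 1)
  P = {1,7,8}:  v_{1} + v_{7} + v_{8} = v_{4} + v_{5}  →  sig = (3; 1,1)

so the primitive-relation signature multiset is
    (2; —)
    (2; —)
    (2; —)
    (2; 1)
    (2; 1)
    (2; 1)
    (2; 1)
    (2; 1,1)
    (2; 1,1)
    (3; —)
    (3; 1)
    (3; 1,1)


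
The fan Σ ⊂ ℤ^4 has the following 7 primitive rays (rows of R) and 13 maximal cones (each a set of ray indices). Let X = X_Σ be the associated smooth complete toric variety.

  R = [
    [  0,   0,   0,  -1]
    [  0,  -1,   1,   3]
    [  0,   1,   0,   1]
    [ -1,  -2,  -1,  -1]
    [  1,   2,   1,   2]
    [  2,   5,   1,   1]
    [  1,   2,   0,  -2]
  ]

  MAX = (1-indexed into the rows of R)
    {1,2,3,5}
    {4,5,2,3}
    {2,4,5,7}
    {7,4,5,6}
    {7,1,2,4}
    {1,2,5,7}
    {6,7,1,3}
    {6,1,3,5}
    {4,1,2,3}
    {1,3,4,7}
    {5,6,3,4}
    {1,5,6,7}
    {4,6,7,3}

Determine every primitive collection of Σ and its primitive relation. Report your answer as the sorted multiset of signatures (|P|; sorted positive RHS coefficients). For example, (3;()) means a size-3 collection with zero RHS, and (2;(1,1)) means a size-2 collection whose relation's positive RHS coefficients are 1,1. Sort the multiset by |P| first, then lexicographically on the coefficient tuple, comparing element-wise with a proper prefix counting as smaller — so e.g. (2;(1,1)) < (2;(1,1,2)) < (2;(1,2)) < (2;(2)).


Σ has 5 primitive collections:

  P = {2,6}:  v_{2} + v_{6} = 2·v_{5}  so sig = (2;(2))
  P = {1,4,5}:  v_{1} + v_{4} + v_{5} = 0  so sig = (3;())
  P = {2,3,7}:  v_{2} + v_{3} + v_{7} = v_{5}  so sig = (3;(1))
  P = {3,5,7}:  v_{3} + v_{5} + v_{7} = v_{6}  so sig = (3;(1))
  P = {1,4,6}:  v_{1} + v_{4} + v_{6} = v_{3} + v_{7}  so sig = (3;(1,1))

Sorted signature multiset PRS(X):
[(2;(2)), (3;()), (3;(1)), (3;(1)), (3;(1,1))]


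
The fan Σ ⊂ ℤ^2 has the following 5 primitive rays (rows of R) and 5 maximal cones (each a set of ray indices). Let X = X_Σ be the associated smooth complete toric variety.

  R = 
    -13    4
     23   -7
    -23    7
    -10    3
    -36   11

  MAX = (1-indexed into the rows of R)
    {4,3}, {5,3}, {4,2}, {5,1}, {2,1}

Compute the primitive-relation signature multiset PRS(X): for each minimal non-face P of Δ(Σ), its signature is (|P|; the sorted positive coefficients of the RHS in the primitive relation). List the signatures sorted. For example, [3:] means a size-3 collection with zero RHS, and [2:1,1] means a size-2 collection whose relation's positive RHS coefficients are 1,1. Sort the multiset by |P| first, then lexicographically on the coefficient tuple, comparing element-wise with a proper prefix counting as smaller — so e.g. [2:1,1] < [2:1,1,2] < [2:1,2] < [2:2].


5 collections generate NE(X_Σ); each relation:

  P={2,3}:  v_{2} + v_{3} = 0 — sig = [2:]
  P={1,3}:  v_{1} + v_{3} = v_{5} — sig = [2:1]
  P={1,4}:  v_{1} + v_{4} = v_{3} — sig = [2:1]
  P={2,5}:  v_{2} + v_{5} = v_{1} — sig = [2:1]
  P={4,5}:  v_{4} + v_{5} = 2·v_{3} — sig = [2:2]

so the primitive-relation signature multiset is
{ [2:],  [2:1] ×3,  [2:2] }


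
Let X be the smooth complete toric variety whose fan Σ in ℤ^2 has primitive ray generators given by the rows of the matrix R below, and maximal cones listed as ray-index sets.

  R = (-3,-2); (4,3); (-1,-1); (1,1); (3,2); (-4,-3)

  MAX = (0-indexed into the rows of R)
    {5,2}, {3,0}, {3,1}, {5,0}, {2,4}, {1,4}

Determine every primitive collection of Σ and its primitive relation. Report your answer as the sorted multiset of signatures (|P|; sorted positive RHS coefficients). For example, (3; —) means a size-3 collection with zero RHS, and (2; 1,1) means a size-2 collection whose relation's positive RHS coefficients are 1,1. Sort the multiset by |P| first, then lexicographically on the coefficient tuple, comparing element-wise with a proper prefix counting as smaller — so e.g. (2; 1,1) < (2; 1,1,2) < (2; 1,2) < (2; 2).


The 9 primitive collections of Σ (r=6, n=2):

  • {0,4}:  v_{0} + v_{4} = 0  →  sig = (2; —)
  • {1,5}:  v_{1} + v_{5} = 0  →  sig = (2; —)
  • {2,3}:  v_{2} + v_{3} = 0  →  sig = (2; —)
  • {0,1}:  v_{0} + v_{1} = v_{3}  →  sig = (2; 1)
  • {0,2}:  v_{0} + v_{2} = v_{5}  →  sig = (2; 1)
  • {1,2}:  v_{1} + v_{2} = v_{4}  →  sig = (2; 1)
  • {3,4}:  v_{3} + v_{4} = v_{1}  →  sig = (2; 1)
  • {3,5}:  v_{3} + v_{5} = v_{0}  →  sig = (2; 1)
  • {4,5}:  v_{4} + v_{5} = v_{2}  →  sig = (2; 1)

Sorted signature multiset PRS(X):
    |P|=2: 9 collections, coeffs (), (), (), (1), (1), (1), (1), (1), (1)


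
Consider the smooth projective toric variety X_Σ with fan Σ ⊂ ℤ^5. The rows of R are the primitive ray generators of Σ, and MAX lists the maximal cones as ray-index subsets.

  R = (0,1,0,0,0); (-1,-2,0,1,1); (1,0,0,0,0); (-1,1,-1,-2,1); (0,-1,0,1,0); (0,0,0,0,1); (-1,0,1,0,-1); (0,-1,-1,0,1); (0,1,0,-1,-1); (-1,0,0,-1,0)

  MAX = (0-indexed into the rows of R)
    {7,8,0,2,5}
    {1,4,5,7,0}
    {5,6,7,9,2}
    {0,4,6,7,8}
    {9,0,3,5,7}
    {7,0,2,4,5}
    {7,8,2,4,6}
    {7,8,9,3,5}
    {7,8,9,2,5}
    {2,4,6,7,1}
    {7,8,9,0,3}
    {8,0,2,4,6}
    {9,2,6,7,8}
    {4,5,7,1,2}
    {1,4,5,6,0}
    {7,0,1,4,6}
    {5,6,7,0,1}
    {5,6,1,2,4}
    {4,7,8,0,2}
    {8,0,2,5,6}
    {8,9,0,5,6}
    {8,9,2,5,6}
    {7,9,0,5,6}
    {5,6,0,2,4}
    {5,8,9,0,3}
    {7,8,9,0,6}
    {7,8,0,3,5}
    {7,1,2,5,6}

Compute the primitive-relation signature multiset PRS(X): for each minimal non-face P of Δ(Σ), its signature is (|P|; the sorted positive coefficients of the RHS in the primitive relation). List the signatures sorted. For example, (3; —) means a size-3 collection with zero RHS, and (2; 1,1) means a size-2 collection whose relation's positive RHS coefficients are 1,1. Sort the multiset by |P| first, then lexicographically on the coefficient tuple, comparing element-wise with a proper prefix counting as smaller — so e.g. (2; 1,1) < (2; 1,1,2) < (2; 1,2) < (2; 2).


Δ(Σ) — 10 vertices, 14 min non-faces:

  P={1,8}:  v_{1} + v_{8} = v_{6} + v_{7}  ⟹  sig = (2; 1,1)
  P={4,9}:  v_{4} + v_{9} = v_{6} + v_{7}  ⟹  sig = (2; 1,1)
  P={3,4}:  v_{3} + v_{4} = v_{0} + v_{7} + v_{9}  ⟹  sig = (2; 1,1,1)
  P={1,3}:  v_{1} + v_{3} = v_{0} + v_{5} + v_{6} + 2·v_{7} + v_{9}  ⟹  sig = (2; 1,1,1,1,2)
  P={3,6}:  v_{3} + v_{6} = v_{0} + 2·v_{9}  ⟹  sig = (2; 1,2)
  P={1,9}:  v_{1} + v_{9} = v_{5} + 2·v_{6} + 2·v_{7}  ⟹  sig = (2; 1,2,2)
  P={2,3}:  v_{2} + v_{3} = 2·v_{5} + v_{7} + 2·v_{8}  ⟹  sig = (2; 1,2,2)
  P={4,5,8}:  v_{4} + v_{5} + v_{8} = 0  ⟹  sig = (3; —)
  P={0,1,2}:  v_{0} + v_{1} + v_{2} = v_{4} + v_{5}  ⟹  sig = (3; 1,1)
  P={0,2,9}:  v_{0} + v_{2} + v_{9} = v_{5} + v_{8}  ⟹  sig = (3; 1,1)
  P={0,2,6,7}:  v_{0} + v_{2} + v_{6} + v_{7} = 0  ⟹  sig = (4; —)
  P={4,5,6,7}:  v_{4} + v_{5} + v_{6} + v_{7} = v_{1}  ⟹  sig = (4; 1)
  P={5,6,7,8}:  v_{5} + v_{6} + v_{7} + v_{8} = v_{9}  ⟹  sig = (4; 1)
  P={0,5,7,8,9}:  v_{0} + v_{5} + v_{7} + v_{8} + v_{9} = v_{3}  ⟹  sig = (5; 1)

Signatures (|P|; sorted positive RHS coefficients), sorted:
{ (2; 1,1) ×2,  (2; 1,1,1),  (2; 1,1,1,1,2),  (2; 1,2),  (2; 1,2,2) ×2,  (3; —),  (3; 1,1) ×2,  (4; —),  (4; 1) ×2,  (5; 1) }


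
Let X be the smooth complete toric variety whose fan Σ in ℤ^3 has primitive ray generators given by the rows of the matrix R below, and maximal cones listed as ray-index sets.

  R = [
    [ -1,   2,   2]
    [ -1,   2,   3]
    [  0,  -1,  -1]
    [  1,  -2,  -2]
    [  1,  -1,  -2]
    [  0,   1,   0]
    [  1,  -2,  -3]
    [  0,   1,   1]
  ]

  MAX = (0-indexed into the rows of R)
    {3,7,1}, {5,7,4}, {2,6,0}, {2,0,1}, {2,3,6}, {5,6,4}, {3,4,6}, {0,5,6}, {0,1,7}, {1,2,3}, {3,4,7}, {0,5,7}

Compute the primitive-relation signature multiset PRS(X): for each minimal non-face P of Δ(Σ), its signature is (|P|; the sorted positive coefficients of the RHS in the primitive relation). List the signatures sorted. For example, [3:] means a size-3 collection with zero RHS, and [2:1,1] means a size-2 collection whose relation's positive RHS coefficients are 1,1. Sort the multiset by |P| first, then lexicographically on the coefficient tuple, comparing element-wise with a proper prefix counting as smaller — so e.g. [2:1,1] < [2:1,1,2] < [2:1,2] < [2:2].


Σ has 10 primitive collections:

  • {0,3}:  v_{0} + v_{3} = 0 — sig = [2:]
  • {1,6}:  v_{1} + v_{6} = 0 — sig = [2:]
  • {2,7}:  v_{2} + v_{7} = 0 — sig = [2:]
  • {0,4}:  v_{0} + v_{4} = v_{5} — sig = [2:1]
  • {1,4}:  v_{1} + v_{4} = v_{7} — sig = [2:1]
  • {2,4}:  v_{2} + v_{4} = v_{6} — sig = [2:1]
  • {3,5}:  v_{3} + v_{5} = v_{4} — sig = [2:1]
  • {6,7}:  v_{6} + v_{7} = v_{4} — sig = [2:1]
  • {1,5}:  v_{1} + v_{5} = v_{0} + v_{7} — sig = [2:1,1]
  • {2,5}:  v_{2} + v_{5} = v_{0} + v_{6} — sig = [2:1,1]

Sorted signature multiset PRS(X):
    [2:]
    [2:]
    [2:]
    [2:1]
    [2:1]
    [2:1]
    [2:1]
    [2:1]
    [2:1,1]
    [2:1,1]


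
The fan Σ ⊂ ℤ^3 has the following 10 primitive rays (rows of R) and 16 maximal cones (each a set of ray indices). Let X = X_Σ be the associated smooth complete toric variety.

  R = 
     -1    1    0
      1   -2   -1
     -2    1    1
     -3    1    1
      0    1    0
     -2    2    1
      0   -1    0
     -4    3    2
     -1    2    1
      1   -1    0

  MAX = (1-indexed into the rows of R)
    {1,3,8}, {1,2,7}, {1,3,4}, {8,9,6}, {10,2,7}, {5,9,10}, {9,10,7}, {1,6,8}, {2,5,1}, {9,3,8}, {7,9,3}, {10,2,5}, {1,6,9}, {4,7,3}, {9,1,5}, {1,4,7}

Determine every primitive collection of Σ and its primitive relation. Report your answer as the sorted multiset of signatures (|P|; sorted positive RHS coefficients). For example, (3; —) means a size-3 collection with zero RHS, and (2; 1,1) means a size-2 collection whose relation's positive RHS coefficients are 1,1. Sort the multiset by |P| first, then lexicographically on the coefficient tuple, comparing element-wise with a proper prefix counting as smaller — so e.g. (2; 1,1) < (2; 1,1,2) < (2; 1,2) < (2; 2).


25 minimal non-faces of Δ(Σ) (on 10 rays):

  P = {1,10}:  v_{1} + v_{10} = 0  ⟹  sig = (2; —)
  P = {2,9}:  v_{2} + v_{9} = 0  ⟹  sig = (2; —)
  P = {5,7}:  v_{5} + v_{7} = 0  ⟹  sig = (2; —)
  P = {2,8}:  v_{2} + v_{8} = v_{4}  ⟹  sig = (2; 1)
  P = {3,5}:  v_{3} + v_{5} = v_{6}  ⟹  sig = (2; 1)
  P = {3,6}:  v_{3} + v_{6} = v_{8}  ⟹  sig = (2; 1)
  P = {4,9}:  v_{4} + v_{9} = v_{8}  ⟹  sig = (2; 1)
  P = {6,7}:  v_{6} + v_{7} = v_{3}  ⟹  sig = (2; 1)
  P = {2,6}:  v_{2} + v_{6} = v_{1} + v_{7}  ⟹  sig = (2; 1,1)
  P = {4,5}:  v_{4} + v_{5} = v_{1} + v_{3}  ⟹  sig = (2; 1,1)
  P = {4,10}:  v_{4} + v_{10} = v_{3} + v_{7}  ⟹  sig = (2; 1,1)
  P = {5,6}:  v_{5} + v_{6} = v_{1} + v_{9}  ⟹  sig = (2; 1,1)
  P = {6,10}:  v_{6} + v_{10} = v_{7} + v_{9}  ⟹  sig = (2; 1,1)
  P = {8,10}:  v_{8} + v_{10} = v_{3} + v_{7} + v_{9}  ⟹  sig = (2; 1,1,1)
  P = {2,3}:  v_{2} + v_{3} = v_{1} + 2·v_{7}  ⟹  sig = (2; 1,2)
  P = {3,10}:  v_{3} + v_{10} = 2·v_{7} + v_{9}  ⟹  sig = (2; 1,2)
  P = {4,6}:  v_{4} + v_{6} = v_{1} + 2·v_{3}  ⟹  sig = (2; 1,2)
  P = {4,8}:  v_{4} + v_{8} = v_{1} + 3·v_{3}  ⟹  sig = (2; 1,3)
  P = {5,8}:  v_{5} + v_{8} = 2·v_{6}  ⟹  sig = (2; 2)
  P = {7,8}:  v_{7} + v_{8} = 2·v_{3}  ⟹  sig = (2; 2)
  P = {2,4}:  v_{2} + v_{4} = 2·v_{1} + 3·v_{7}  ⟹  sig = (2; 2,3)
  P = {1,3,7}:  v_{1} + v_{3} + v_{7} = v_{4}  ⟹  sig = (3; 1)
  P = {1,7,9}:  v_{1} + v_{7} + v_{9} = v_{6}  ⟹  sig = (3; 1)
  P = {1,3,9}:  v_{1} + v_{3} + v_{9} = 2·v_{6}  ⟹  sig = (3; 2)
  P = {1,8,9}:  v_{1} + v_{8} + v_{9} = 3·v_{6}  ⟹  sig = (3; 3)

Sorted signature multiset PRS(X):
    |P|=2: 21 collections, coeffs (), (), (), (1), (1), (1), (1), (1), (1,1), (1,1), (1,1), (1,1), (1,1), (1,1,1), (1,2), (1,2), (1,2), (1,3), (2), (2), (2,3)
    |P|=3: 4 collections, coeffs (1), (1), (2), (3)


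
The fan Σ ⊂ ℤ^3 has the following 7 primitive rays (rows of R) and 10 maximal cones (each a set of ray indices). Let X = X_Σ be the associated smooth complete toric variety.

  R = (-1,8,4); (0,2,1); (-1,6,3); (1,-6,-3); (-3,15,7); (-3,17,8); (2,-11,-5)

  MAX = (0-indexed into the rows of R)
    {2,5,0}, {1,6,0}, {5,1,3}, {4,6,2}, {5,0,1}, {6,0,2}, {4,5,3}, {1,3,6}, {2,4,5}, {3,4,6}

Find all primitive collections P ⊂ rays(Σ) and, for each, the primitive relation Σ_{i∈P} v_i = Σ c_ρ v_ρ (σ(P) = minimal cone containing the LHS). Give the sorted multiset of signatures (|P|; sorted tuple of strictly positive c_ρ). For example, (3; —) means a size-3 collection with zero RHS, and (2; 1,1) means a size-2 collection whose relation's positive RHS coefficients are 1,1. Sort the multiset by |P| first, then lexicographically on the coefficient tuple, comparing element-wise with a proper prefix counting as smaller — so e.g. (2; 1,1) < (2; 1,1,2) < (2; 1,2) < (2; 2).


6 minimal non-faces of Δ(Σ) (on 7 rays):

  • {2,3}:  v_{2} + v_{3} = 0  ⇒ sig = (2; —)
  • {0,3}:  v_{0} + v_{3} = v_{1}  ⇒ sig = (2; 1)
  • {1,2}:  v_{1} + v_{2} = v_{0}  ⇒ sig = (2; 1)
  • {1,4}:  v_{1} + v_{4} = v_{5}  ⇒ sig = (2; 1)
  • {5,6}:  v_{5} + v_{6} = v_{2}  ⇒ sig = (2; 1)
  • {0,4}:  v_{0} + v_{4} = v_{2} + v_{5}  ⇒ sig = (2; 1,1)

Sorted signature multiset PRS(X):
    (2; —)
    (2; 1)
    (2; 1)
    (2; 1)
    (2; 1)
    (2; 1,1)


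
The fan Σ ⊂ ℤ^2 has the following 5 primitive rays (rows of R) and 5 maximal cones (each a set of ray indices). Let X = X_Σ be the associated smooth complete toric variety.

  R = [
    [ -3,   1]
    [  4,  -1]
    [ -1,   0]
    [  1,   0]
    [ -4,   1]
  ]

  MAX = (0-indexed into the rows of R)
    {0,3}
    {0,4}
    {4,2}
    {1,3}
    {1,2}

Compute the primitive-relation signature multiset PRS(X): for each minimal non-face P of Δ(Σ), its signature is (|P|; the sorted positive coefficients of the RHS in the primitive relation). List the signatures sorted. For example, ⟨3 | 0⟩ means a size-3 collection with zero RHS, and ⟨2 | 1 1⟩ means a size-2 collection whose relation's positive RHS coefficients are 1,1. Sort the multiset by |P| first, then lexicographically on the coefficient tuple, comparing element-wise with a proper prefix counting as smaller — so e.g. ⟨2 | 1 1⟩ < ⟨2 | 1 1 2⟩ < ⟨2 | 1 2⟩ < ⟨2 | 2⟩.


Σ has 5 primitive collections:

  P = {1,4}:  v_{1} + v_{4} = 0  →  sig = ⟨2 | 0⟩
  P = {2,3}:  v_{2} + v_{3} = 0  →  sig = ⟨2 | 0⟩
  P = {0,1}:  v_{0} + v_{1} = v_{3}  →  sig = ⟨2 | 1⟩
  P = {0,2}:  v_{0} + v_{2} = v_{4}  →  sig = ⟨2 | 1⟩
  P = {3,4}:  v_{3} + v_{4} = v_{0}  →  sig = ⟨2 | 1⟩

Sorted signature multiset PRS(X):
    |P|=2: 5 collections, coeffs (), (), (1), (1), (1)


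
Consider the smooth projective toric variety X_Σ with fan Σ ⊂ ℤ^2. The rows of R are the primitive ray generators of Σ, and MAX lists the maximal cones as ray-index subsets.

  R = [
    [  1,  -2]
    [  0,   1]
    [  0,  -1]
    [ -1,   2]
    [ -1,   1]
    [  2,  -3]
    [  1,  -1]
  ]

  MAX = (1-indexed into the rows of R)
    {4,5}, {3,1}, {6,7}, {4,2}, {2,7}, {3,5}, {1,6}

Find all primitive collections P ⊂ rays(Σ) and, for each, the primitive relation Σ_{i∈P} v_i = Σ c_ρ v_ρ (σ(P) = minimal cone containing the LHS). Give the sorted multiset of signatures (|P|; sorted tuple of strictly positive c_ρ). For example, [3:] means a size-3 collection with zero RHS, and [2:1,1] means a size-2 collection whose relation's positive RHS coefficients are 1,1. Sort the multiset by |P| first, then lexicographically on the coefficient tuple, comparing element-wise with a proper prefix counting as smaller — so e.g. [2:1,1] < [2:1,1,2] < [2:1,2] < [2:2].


The 14 primitive collections of Σ (r=7, n=2):

  P = {1,4}:  v_{1} + v_{4} = 0  so sig = [2:]
  P = {2,3}:  v_{2} + v_{3} = 0  so sig = [2:]
  P = {5,7}:  v_{5} + v_{7} = 0  so sig = [2:]
  P = {1,2}:  v_{1} + v_{2} = v_{7}  so sig = [2:1]
  P = {1,5}:  v_{1} + v_{5} = v_{3}  so sig = [2:1]
  P = {1,7}:  v_{1} + v_{7} = v_{6}  so sig = [2:1]
  P = {2,5}:  v_{2} + v_{5} = v_{4}  so sig = [2:1]
  P = {3,4}:  v_{3} + v_{4} = v_{5}  so sig = [2:1]
  P = {3,7}:  v_{3} + v_{7} = v_{1}  so sig = [2:1]
  P = {4,6}:  v_{4} + v_{6} = v_{7}  so sig = [2:1]
  P = {4,7}:  v_{4} + v_{7} = v_{2}  so sig = [2:1]
  P = {5,6}:  v_{5} + v_{6} = v_{1}  so sig = [2:1]
  P = {2,6}:  v_{2} + v_{6} = 2·v_{7}  so sig = [2:2]
  P = {3,6}:  v_{3} + v_{6} = 2·v_{1}  so sig = [2:2]

so the primitive-relation signature multiset is
    [2:]
    [2:]
    [2:]
    [2:1]
    [2:1]
    [2:1]
    [2:1]
    [2:1]
    [2:1]
    [2:1]
    [2:1]
    [2:1]
    [2:2]
    [2:2]


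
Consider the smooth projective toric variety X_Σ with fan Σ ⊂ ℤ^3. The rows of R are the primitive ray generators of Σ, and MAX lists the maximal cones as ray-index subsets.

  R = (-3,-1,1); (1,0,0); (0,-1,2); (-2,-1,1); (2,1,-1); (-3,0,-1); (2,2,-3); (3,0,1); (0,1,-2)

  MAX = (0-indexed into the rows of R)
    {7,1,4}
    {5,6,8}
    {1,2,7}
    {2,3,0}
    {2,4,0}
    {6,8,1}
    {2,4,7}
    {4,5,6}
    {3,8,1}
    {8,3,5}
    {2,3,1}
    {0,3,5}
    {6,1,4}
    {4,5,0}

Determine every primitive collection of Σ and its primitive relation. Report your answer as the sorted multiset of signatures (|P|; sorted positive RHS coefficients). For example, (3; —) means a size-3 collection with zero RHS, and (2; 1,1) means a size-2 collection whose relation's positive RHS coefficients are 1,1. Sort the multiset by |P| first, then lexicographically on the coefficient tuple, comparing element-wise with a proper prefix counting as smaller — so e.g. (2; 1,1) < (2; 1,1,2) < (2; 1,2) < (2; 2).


|primitive collections| = 16. Relations:

  {2,8}:  v_{2} + v_{8} = 0  ⟹  sig = (2; —)
  {3,4}:  v_{3} + v_{4} = 0  ⟹  sig = (2; —)
  {5,7}:  v_{5} + v_{7} = 0  ⟹  sig = (2; —)
  {0,1}:  v_{0} + v_{1} = v_{3}  ⟹  sig = (2; 1)
  {0,7}:  v_{0} + v_{7} = v_{2}  ⟹  sig = (2; 1)
  {0,8}:  v_{0} + v_{8} = v_{5}  ⟹  sig = (2; 1)
  {2,5}:  v_{2} + v_{5} = v_{0}  ⟹  sig = (2; 1)
  {2,6}:  v_{2} + v_{6} = v_{4}  ⟹  sig = (2; 1)
  {3,6}:  v_{3} + v_{6} = v_{8}  ⟹  sig = (2; 1)
  {4,8}:  v_{4} + v_{8} = v_{6}  ⟹  sig = (2; 1)
  {0,6}:  v_{0} + v_{6} = v_{4} + v_{5}  ⟹  sig = (2; 1,1)
  {1,5}:  v_{1} + v_{5} = v_{3} + v_{8}  ⟹  sig = (2; 1,1)
  {3,7}:  v_{3} + v_{7} = v_{1} + v_{2}  ⟹  sig = (2; 1,1)
  {7,8}:  v_{7} + v_{8} = v_{1} + v_{4}  ⟹  sig = (2; 1,1)
  {6,7}:  v_{6} + v_{7} = v_{1} + 2·v_{4}  ⟹  sig = (2; 1,2)
  {1,2,4}:  v_{1} + v_{2} + v_{4} = v_{7}  ⟹  sig = (3; 1)

Signatures (|P|; sorted positive RHS coefficients), sorted:
[(2; —), (2; —), (2; —), (2; 1), (2; 1), (2; 1), (2; 1), (2; 1), (2; 1), (2; 1), (2; 1,1), (2; 1,1), (2; 1,1), (2; 1,1), (2; 1,2), (3; 1)]
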